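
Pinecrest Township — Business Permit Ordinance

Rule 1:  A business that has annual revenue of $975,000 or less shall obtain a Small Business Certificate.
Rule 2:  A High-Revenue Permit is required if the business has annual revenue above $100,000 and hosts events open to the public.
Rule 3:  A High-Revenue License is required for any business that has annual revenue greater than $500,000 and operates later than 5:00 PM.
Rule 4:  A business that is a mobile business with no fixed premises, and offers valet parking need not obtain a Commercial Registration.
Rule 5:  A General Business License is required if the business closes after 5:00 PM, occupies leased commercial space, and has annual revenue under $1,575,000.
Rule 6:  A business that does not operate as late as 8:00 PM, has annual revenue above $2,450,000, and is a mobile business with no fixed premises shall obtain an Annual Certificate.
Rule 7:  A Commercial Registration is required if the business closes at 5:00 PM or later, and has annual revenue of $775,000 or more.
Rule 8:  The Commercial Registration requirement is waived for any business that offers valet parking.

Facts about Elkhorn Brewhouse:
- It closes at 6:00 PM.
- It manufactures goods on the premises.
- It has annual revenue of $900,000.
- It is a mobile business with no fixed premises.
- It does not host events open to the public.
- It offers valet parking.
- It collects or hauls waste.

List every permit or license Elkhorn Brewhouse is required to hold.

High-Revenue License, Small Business Certificate

Rule 1: revenue $900,000 ≤ $975,000 → Small Business Certificate required.
Rule 2: revenue $900,000 > $100,000; does not host events open to the public → High-Revenue Permit not required.
Rule 3: revenue $900,000 > $500,000; closes 6:00 PM, after 5:00 PM → High-Revenue License required.
Rule 4: is a mobile business with no fixed premises; offers valet parking → exempt from Commercial Registration.
Rule 5: closes 6:00 PM, after 5:00 PM; is a mobile business with no fixed premises (not: occupies leased commercial space); revenue $900,000 < $1,575,000 → General Business License not required.
Rule 6: closes 6:00 PM, at/before 8:00 PM; revenue $900,000 ≤ $2,450,000; is a mobile business with no fixed premises → Annual Certificate not required.
Rule 7: closes 6:00 PM, after 5:00 PM; revenue $900,000 ≥ $775,000 → Commercial Registration required.
Rule 8: offers valet parking → exempt from Commercial Registration.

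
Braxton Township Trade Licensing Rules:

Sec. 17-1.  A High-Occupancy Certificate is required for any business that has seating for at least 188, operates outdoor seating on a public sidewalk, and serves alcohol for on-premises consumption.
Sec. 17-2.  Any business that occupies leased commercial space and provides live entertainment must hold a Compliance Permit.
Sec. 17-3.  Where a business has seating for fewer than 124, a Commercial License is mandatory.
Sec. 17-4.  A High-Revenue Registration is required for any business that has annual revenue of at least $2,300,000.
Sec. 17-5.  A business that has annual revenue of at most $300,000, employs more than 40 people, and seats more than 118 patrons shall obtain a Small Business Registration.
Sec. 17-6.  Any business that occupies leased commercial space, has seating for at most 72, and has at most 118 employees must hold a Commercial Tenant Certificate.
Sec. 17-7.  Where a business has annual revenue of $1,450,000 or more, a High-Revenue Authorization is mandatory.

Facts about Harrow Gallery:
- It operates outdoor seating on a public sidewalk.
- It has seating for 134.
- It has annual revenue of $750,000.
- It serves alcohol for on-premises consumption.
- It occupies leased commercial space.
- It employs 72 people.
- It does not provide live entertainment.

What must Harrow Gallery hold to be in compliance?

Sec. 17-1. seating 134 < 188; operates outdoor seating on a public sidewalk; serves alcohol for on-premises consumption → High-Occupancy Certificate not required.
Sec. 17-2. occupies leased commercial space; does not provide live entertainment → Compliance Permit not required.
Sec. 17-3. seating 134 ≥ 124 → Commercial License not required.
Sec. 17-4. revenue $750,000 < $2,300,000 → High-Revenue Registration not required.
Sec. 17-5. revenue $750,000 > $300,000; employees 72 > 40; seating 134 > 118 → Small Business Registration not required.
Sec. 17-6. occupies leased commercial space; seating 134 > 72; employees 72 ≤ 118 → Commercial Tenant Certificate not required.
Sec. 17-7. revenue $750,000 < $1,450,000 → High-Revenue Authorization not required.

None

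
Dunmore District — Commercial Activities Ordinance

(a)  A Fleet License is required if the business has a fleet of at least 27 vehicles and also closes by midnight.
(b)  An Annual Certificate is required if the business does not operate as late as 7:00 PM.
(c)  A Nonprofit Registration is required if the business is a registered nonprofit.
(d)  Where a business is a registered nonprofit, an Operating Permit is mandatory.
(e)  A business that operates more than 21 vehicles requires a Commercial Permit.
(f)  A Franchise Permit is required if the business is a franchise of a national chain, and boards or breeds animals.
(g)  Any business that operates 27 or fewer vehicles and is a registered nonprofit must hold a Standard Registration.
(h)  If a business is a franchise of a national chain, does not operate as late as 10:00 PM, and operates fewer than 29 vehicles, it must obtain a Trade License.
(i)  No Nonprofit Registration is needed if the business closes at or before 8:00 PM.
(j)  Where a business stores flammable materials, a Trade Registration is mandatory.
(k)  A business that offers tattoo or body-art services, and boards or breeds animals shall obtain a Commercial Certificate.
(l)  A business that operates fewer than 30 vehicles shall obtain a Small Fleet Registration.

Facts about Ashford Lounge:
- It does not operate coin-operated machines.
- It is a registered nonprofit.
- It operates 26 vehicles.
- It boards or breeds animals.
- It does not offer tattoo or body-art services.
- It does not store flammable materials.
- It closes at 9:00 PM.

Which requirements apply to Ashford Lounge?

(a) vehicles 26 < 27; closes 9:00 PM, at/before midnight → Fleet License not required.
(b) closes 9:00 PM, after 7:00 PM → Annual Certificate not required.
(c) is a registered nonprofit → Nonprofit Registration required.
(d) is a registered nonprofit → Operating Permit required.
(e) vehicles 26 > 21 → Commercial Permit required.
(f) is a registered nonprofit (not: is a franchise of a national chain); boards or breeds animals → Franchise Permit not required.
(g) vehicles 26 ≤ 27; is a registered nonprofit → Standard Registration required.
(h) is a registered nonprofit (not: is a franchise of a national chain); closes 9:00 PM, at/before 10:00 PM; vehicles 26 < 29 → Trade License not required.
(i) closes 9:00 PM, after 8:00 PM → Nonprofit Registration exemption does not apply.
(j) does not store flammable materials → Trade Registration not required.
(k) does not offer tattoo or body-art services; boards or breeds animals → Commercial Certificate not required.
(l) vehicles 26 < 30 → Small Fleet Registration required.

Commercial Permit, Nonprofit Registration, Operating Permit, Small Fleet Registration, Standard Registration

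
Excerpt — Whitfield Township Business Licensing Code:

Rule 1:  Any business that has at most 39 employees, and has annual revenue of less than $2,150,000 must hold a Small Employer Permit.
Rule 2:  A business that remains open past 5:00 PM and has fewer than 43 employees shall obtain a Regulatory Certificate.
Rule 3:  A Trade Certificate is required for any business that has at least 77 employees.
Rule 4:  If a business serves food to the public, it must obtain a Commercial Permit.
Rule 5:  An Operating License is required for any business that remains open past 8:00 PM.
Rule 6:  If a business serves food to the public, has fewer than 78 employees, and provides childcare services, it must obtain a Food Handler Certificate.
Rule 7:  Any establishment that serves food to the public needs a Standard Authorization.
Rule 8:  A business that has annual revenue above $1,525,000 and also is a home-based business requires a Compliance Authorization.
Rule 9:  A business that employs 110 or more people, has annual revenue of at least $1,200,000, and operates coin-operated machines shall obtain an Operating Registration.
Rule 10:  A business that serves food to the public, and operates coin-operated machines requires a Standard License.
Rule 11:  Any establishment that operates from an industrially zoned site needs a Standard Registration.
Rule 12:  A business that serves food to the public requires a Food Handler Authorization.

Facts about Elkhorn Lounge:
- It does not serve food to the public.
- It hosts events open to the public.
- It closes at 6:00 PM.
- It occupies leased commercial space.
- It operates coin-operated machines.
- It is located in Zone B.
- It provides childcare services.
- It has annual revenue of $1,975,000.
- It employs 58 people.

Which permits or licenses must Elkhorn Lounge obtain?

Rule 1: employees 58 > 39; revenue $1,975,000 < $2,150,000 → Small Employer Permit not required.
Rule 2: closes 6:00 PM, after 5:00 PM; employees 58 ≥ 43 → Regulatory Certificate not required.
Rule 3: employees 58 < 77 → Trade Certificate not required.
Rule 4: does not serve food to the public → Commercial Permit not required.
Rule 5: closes 6:00 PM, at/before 8:00 PM → Operating License not required.
Rule 6: does not serve food to the public; employees 58 < 78; provides childcare services → Food Handler Certificate not required.
Rule 7: does not serve food to the public → Standard Authorization not required.
Rule 8: revenue $1,975,000 > $1,525,000; occupies leased commercial space (not: is a home-based business) → Compliance Authorization not required.
Rule 9: employees 58 < 110; revenue $1,975,000 ≥ $1,200,000; operates coin-operated machines → Operating Registration not required.
Rule 10: does not serve food to the public; operates coin-operated machines → Standard License not required.
Rule 11: occupies leased commercial space (not: operates from an industrially zoned site) → Standard Registration not required.
Rule 12: does not serve food to the public → Food Handler Authorization not required.

None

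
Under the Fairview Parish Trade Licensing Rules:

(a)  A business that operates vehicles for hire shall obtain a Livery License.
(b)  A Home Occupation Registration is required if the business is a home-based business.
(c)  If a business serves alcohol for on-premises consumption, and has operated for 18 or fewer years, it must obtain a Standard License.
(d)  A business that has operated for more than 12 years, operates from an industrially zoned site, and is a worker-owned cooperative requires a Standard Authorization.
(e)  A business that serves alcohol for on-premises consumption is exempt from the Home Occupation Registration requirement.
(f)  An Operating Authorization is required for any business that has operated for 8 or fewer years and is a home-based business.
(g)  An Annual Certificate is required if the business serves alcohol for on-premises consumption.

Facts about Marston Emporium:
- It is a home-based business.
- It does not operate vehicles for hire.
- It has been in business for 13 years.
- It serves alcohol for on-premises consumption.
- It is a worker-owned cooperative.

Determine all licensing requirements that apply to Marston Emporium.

Annual Certificate, Standard License

(a) does not operate vehicles for hire → Livery License not required.
(b) is a home-based business → Home Occupation Registration required.
(c) serves alcohol for on-premises consumption; years in business 13 ≤ 18 → Standard License required.
(d) years in business 13 > 12; is a home-based business (not: operates from an industrially zoned site); is a worker-owned cooperative → Standard Authorization not required.
(e) serves alcohol for on-premises consumption → exempt from Home Occupation Registration.
(f) years in business 13 > 8; is a home-based business → Operating Authorization not required.
(g) serves alcohol for on-premises consumption → Annual Certificate required.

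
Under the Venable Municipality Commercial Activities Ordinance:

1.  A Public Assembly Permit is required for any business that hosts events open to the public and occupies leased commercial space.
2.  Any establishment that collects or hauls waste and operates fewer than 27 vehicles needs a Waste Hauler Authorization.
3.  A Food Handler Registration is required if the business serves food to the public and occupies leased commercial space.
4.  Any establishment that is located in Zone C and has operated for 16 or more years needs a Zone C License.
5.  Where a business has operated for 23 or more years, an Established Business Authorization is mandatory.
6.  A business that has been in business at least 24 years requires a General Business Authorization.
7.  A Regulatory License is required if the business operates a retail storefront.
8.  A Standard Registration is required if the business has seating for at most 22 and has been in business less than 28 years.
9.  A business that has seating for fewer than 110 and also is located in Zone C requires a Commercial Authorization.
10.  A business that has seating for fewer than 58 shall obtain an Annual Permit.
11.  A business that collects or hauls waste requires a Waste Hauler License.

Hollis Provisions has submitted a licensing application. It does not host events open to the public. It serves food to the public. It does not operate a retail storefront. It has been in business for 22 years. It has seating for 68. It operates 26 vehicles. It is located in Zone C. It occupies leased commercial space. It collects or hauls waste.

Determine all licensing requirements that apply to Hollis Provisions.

1. does not host events open to the public; occupies leased commercial space → Public Assembly Permit not required.
2. collects or hauls waste; vehicles 26 < 27 → Waste Hauler Authorization required.
3. serves food to the public; occupies leased commercial space → Food Handler Registration required.
4. is located in Zone C; years in business 22 ≥ 16 → Zone C License required.
5. years in business 22 < 23 → Established Business Authorization not required.
6. years in business 22 < 24 → General Business Authorization not required.
7. does not operate a retail storefront → Regulatory License not required.
8. seating 68 > 22; years in business 22 < 28 → Standard Registration not required.
9. seating 68 < 110; is located in Zone C → Commercial Authorization required.
10. seating 68 ≥ 58 → Annual Permit not required.
11. collects or hauls waste → Waste Hauler License required.

Commercial Authorization, Food Handler Registration, Waste Hauler Authorization, Waste Hauler License, Zone C License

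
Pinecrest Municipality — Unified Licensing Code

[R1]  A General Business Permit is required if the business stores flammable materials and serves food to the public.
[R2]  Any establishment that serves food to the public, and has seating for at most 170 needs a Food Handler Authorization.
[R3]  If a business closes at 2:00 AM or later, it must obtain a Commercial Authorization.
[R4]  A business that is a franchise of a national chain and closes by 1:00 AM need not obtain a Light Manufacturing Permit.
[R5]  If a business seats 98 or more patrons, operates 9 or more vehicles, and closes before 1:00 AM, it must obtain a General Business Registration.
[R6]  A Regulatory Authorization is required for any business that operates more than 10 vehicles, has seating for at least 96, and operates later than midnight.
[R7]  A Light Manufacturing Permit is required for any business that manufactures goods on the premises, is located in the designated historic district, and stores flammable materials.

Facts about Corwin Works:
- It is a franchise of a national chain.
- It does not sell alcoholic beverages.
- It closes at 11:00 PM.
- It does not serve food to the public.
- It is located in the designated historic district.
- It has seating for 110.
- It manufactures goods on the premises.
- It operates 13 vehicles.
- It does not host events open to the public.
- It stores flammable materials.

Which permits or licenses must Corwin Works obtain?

General Business Registration

[R1] stores flammable materials; does not serve food to the public → General Business Permit not required.
[R2] does not serve food to the public; seating 110 ≤ 170 → Food Handler Authorization not required.
[R3] closes 11:00 PM, at/before 2:00 AM → Commercial Authorization not required.
[R4] is a franchise of a national chain; closes 11:00 PM, at/before 1:00 AM → exempt from Light Manufacturing Permit.
[R5] seating 110 ≥ 98; vehicles 13 ≥ 9; closes 11:00 PM, at/before 1:00 AM → General Business Registration required.
[R6] vehicles 13 > 10; seating 110 ≥ 96; closes 11:00 PM, at/before midnight → Regulatory Authorization not required.
[R7] manufactures goods on the premises; is located in the designated historic district; stores flammable materials → Light Manufacturing Permit required.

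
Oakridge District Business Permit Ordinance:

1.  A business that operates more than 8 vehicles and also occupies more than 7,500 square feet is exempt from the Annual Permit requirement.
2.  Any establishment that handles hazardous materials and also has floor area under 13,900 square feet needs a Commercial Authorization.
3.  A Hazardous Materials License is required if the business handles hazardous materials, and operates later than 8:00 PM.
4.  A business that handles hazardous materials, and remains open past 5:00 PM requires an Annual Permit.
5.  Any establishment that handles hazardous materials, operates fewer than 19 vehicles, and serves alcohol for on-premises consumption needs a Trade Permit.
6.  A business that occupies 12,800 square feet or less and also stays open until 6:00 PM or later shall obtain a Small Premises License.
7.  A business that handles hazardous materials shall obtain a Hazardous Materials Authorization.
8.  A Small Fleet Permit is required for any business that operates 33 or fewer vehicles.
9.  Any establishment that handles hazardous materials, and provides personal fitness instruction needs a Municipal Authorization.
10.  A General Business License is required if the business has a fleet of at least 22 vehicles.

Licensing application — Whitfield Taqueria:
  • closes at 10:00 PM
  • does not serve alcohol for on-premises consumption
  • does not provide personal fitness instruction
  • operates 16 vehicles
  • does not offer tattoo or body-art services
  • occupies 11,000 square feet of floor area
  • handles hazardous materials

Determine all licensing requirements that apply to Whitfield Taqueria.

Commercial Authorization, Hazardous Materials Authorization, Hazardous Materials License, Small Fleet Permit, Small Premises License

1. vehicles 16 > 8; floor area 11,000 square feet > 7,500 square feet → exempt from Annual Permit.
2. handles hazardous materials; floor area 11,000 square feet < 13,900 square feet → Commercial Authorization required.
3. handles hazardous materials; closes 10:00 PM, after 8:00 PM → Hazardous Materials License required.
4. handles hazardous materials; closes 10:00 PM, after 5:00 PM → Annual Permit required.
5. handles hazardous materials; vehicles 16 < 19; does not serve alcohol for on-premises consumption → Trade Permit not required.
6. floor area 11,000 square feet ≤ 12,800 square feet; closes 10:00 PM, after 6:00 PM → Small Premises License required.
7. handles hazardous materials → Hazardous Materials Authorization required.
8. vehicles 16 ≤ 33 → Small Fleet Permit required.
9. handles hazardous materials; does not provide personal fitness instruction → Municipal Authorization not required.
10. vehicles 16 < 22 → General Business License not required.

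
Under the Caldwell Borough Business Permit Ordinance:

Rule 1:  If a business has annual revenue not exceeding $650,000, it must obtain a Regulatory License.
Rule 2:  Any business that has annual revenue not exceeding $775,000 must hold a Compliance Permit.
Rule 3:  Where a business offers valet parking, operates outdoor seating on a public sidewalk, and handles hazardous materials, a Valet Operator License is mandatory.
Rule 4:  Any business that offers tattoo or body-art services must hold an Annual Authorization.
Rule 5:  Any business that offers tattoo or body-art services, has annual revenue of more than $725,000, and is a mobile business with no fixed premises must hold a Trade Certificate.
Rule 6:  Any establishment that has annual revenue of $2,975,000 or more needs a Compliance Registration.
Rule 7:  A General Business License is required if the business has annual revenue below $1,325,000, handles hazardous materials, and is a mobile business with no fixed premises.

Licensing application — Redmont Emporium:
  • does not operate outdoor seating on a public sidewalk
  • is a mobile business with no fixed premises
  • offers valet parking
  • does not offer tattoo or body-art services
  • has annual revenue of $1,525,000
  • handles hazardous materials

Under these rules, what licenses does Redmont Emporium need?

Rule 1: revenue $1,525,000 > $650,000 → Regulatory License not required.
Rule 2: revenue $1,525,000 > $775,000 → Compliance Permit not required.
Rule 3: offers valet parking; does not operate outdoor seating on a public sidewalk; handles hazardous materials → Valet Operator License not required.
Rule 4: does not offer tattoo or body-art services → Annual Authorization not required.
Rule 5: does not offer tattoo or body-art services; revenue $1,525,000 > $725,000; is a mobile business with no fixed premises → Trade Certificate not required.
Rule 6: revenue $1,525,000 < $2,975,000 → Compliance Registration not required.
Rule 7: revenue $1,525,000 ≥ $1,325,000; handles hazardous materials; is a mobile business with no fixed premises → General Business License not required.

None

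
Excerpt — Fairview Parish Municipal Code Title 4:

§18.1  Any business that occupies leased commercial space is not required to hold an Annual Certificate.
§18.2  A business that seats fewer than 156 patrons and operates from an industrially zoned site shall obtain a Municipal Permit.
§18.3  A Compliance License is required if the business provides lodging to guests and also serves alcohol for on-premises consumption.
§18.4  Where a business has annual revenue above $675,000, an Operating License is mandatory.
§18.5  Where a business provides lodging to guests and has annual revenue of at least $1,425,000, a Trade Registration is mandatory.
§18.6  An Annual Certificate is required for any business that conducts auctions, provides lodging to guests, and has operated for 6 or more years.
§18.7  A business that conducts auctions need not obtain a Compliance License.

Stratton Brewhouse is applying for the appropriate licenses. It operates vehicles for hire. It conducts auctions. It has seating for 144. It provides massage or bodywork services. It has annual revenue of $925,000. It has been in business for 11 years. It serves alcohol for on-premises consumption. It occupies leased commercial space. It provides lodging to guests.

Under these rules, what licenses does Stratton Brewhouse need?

§18.1 occupies leased commercial space → exempt from Annual Certificate.
§18.2 seating 144 < 156; occupies leased commercial space (not: operates from an industrially zoned site) → Municipal Permit not required.
§18.3 provides lodging to guests; serves alcohol for on-premises consumption → Compliance License required.
§18.4 revenue $925,000 > $675,000 → Operating License required.
§18.5 provides lodging to guests; revenue $925,000 < $1,425,000 → Trade Registration not required.
§18.6 conducts auctions; provides lodging to guests; years in business 11 ≥ 6 → Annual Certificate required.
§18.7 conducts auctions → exempt from Compliance License.

Operating License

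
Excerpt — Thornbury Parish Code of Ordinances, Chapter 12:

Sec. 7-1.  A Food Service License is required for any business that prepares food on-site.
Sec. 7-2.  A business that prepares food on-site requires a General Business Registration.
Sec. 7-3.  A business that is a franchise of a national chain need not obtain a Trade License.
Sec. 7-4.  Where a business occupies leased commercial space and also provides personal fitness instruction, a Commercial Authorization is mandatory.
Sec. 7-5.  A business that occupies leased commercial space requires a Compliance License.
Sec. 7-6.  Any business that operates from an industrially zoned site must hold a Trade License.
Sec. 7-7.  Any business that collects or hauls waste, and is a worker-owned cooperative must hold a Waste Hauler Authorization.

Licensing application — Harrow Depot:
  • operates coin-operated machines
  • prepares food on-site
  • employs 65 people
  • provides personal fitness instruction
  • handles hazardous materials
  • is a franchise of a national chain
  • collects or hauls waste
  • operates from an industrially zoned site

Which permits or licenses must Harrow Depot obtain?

Food Service License, General Business Registration

Sec. 7-1. prepares food on-site → Food Service License required.
Sec. 7-2. prepares food on-site → General Business Registration required.
Sec. 7-3. is a franchise of a national chain → exempt from Trade License.
Sec. 7-4. operates from an industrially zoned site (not: occupies leased commercial space); provides personal fitness instruction → Commercial Authorization not required.
Sec. 7-5. operates from an industrially zoned site (not: occupies leased commercial space) → Compliance License not required.
Sec. 7-6. operates from an industrially zoned site → Trade License required.
Sec. 7-7. collects or hauls waste; is a franchise of a national chain (not: is a worker-owned cooperative) → Waste Hauler Authorization not required.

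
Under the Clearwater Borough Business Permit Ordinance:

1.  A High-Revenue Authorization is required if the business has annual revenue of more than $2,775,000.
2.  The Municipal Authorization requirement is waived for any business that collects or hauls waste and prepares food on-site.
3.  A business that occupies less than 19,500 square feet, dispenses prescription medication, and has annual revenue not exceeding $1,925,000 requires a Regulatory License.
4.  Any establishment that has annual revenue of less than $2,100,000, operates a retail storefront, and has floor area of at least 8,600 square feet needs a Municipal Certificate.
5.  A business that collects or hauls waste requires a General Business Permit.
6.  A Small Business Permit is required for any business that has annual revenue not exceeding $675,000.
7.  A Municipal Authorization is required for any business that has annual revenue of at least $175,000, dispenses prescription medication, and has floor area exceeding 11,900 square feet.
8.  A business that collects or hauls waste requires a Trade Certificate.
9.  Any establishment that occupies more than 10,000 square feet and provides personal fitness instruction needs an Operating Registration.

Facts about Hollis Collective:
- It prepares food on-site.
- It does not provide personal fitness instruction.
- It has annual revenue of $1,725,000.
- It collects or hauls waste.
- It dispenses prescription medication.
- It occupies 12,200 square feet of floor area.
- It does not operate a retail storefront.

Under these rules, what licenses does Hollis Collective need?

General Business Permit, Regulatory License, Trade Certificate

1. revenue $1,725,000 ≤ $2,775,000 → High-Revenue Authorization not required.
2. collects or hauls waste; prepares food on-site → exempt from Municipal Authorization.
3. floor area 12,200 square feet < 19,500 square feet; dispenses prescription medication; revenue $1,725,000 ≤ $1,925,000 → Regulatory License required.
4. revenue $1,725,000 < $2,100,000; does not operate a retail storefront; floor area 12,200 square feet ≥ 8,600 square feet → Municipal Certificate not required.
5. collects or hauls waste → General Business Permit required.
6. revenue $1,725,000 > $675,000 → Small Business Permit not required.
7. revenue $1,725,000 ≥ $175,000; dispenses prescription medication; floor area 12,200 square feet > 11,900 square feet → Municipal Authorization required.
8. collects or hauls waste → Trade Certificate required.
9. floor area 12,200 square feet > 10,000 square feet; does not provide personal fitness instruction → Operating Registration not required.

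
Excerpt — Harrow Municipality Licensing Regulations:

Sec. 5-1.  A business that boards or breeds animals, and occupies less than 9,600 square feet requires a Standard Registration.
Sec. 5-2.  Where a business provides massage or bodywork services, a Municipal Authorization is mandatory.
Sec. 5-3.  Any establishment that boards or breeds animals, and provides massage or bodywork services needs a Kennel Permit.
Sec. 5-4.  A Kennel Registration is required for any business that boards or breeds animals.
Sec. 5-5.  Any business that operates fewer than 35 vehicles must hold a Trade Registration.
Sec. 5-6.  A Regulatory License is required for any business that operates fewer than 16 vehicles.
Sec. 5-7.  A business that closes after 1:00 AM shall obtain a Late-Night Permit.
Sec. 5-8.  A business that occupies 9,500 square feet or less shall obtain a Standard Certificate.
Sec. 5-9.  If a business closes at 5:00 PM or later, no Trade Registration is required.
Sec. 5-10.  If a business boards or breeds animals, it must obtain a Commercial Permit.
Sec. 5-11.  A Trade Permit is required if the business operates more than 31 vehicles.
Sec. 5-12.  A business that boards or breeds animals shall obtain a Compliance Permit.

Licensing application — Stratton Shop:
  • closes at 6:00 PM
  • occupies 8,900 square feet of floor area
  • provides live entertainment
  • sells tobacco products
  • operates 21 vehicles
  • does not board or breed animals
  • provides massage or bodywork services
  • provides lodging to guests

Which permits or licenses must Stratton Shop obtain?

Sec. 5-1. does not board or breed animals; floor area 8,900 square feet < 9,600 square feet → Standard Registration not required.
Sec. 5-2. provides massage or bodywork services → Municipal Authorization required.
Sec. 5-3. does not board or breed animals; provides massage or bodywork services → Kennel Permit not required.
Sec. 5-4. does not board or breed animals → Kennel Registration not required.
Sec. 5-5. vehicles 21 < 35 → Trade Registration required.
Sec. 5-6. vehicles 21 ≥ 16 → Regulatory License not required.
Sec. 5-7. closes 6:00 PM, at/before 1:00 AM → Late-Night Permit not required.
Sec. 5-8. floor area 8,900 square feet ≤ 9,500 square feet → Standard Certificate required.
Sec. 5-9. closes 6:00 PM, after 5:00 PM → exempt from Trade Registration.
Sec. 5-10. does not board or breed animals → Commercial Permit not required.
Sec. 5-11. vehicles 21 ≤ 31 → Trade Permit not required.
Sec. 5-12. does not board or breed animals → Compliance Permit not required.

Municipal Authorization, Standard Certificate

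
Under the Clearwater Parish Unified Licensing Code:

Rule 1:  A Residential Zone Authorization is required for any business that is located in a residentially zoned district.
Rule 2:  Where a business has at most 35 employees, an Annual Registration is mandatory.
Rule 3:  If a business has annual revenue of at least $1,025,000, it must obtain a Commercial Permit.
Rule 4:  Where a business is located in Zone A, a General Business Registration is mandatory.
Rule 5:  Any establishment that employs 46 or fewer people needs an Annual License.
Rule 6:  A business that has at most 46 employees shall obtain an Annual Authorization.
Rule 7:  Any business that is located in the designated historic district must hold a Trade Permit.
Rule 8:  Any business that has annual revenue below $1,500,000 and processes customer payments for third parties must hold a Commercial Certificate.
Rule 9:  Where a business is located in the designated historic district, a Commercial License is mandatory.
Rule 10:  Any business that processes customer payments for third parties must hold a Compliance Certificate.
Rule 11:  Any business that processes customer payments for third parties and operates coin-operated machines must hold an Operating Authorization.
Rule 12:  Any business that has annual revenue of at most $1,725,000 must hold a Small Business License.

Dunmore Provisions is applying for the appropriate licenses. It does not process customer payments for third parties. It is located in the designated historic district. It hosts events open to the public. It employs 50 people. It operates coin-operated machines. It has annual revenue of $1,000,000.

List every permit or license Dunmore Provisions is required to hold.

Commercial License, Small Business License, Trade Permit

Rule 1: is located in the designated historic district (not: is located in a residentially zoned district) → Residential Zone Authorization not required.
Rule 2: employees 50 > 35 → Annual Registration not required.
Rule 3: revenue $1,000,000 < $1,025,000 → Commercial Permit not required.
Rule 4: is located in the designated historic district (not: is located in Zone A) → General Business Registration not required.
Rule 5: employees 50 > 46 → Annual License not required.
Rule 6: employees 50 > 46 → Annual Authorization not required.
Rule 7: is located in the designated historic district → Trade Permit required.
Rule 8: revenue $1,000,000 < $1,500,000; does not process customer payments for third parties → Commercial Certificate not required.
Rule 9: is located in the designated historic district → Commercial License required.
Rule 10: does not process customer payments for third parties → Compliance Certificate not required.
Rule 11: does not process customer payments for third parties; operates coin-operated machines → Operating Authorization not required.
Rule 12: revenue $1,000,000 ≤ $1,725,000 → Small Business License required.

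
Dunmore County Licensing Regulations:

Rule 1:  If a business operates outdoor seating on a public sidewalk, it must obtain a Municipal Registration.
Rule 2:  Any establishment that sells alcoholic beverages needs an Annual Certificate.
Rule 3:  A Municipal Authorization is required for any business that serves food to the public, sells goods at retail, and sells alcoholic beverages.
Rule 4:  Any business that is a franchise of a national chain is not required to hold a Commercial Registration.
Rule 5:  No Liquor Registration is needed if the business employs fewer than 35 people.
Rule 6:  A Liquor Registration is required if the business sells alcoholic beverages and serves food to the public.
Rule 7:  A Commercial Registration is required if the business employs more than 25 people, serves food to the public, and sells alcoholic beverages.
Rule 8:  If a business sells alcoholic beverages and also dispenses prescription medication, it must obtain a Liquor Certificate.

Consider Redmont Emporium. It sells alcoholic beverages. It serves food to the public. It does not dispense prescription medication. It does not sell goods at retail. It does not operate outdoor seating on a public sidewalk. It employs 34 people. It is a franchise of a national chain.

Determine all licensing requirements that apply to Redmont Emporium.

Annual Certificate

Rule 1: does not operate outdoor seating on a public sidewalk → Municipal Registration not required.
Rule 2: sells alcoholic beverages → Annual Certificate required.
Rule 3: serves food to the public; does not sell goods at retail; sells alcoholic beverages → Municipal Authorization not required.
Rule 4: is a franchise of a national chain → exempt from Commercial Registration.
Rule 5: employees 34 < 35 → exempt from Liquor Registration.
Rule 6: sells alcoholic beverages; serves food to the public → Liquor Registration required.
Rule 7: employees 34 > 25; serves food to the public; sells alcoholic beverages → Commercial Registration required.
Rule 8: sells alcoholic beverages; does not dispense prescription medication → Liquor Certificate not required.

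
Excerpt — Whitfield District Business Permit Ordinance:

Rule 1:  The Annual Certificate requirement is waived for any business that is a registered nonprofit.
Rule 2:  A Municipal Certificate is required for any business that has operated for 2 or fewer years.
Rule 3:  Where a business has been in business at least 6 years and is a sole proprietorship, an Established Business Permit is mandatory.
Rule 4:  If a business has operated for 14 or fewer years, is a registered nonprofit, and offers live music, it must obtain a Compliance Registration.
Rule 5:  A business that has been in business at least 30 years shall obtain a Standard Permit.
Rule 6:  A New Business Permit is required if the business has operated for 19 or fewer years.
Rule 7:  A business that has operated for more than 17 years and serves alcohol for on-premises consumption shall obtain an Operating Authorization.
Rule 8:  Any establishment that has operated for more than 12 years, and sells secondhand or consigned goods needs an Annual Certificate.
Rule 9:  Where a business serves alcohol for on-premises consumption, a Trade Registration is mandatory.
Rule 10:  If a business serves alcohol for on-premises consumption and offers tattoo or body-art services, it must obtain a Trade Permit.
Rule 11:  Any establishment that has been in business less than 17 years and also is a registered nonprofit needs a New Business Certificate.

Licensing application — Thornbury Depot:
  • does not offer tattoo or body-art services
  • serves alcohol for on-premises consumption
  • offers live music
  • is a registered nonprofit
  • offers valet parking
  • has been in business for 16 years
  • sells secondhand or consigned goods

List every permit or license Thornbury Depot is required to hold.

New Business Certificate, New Business Permit, Trade Registration

Rule 1: is a registered nonprofit → exempt from Annual Certificate.
Rule 2: years in business 16 > 2 → Municipal Certificate not required.
Rule 3: years in business 16 ≥ 6; is a registered nonprofit (not: is a sole proprietorship) → Established Business Permit not required.
Rule 4: years in business 16 > 14; is a registered nonprofit; offers live music → Compliance Registration not required.
Rule 5: years in business 16 < 30 → Standard Permit not required.
Rule 6: years in business 16 ≤ 19 → New Business Permit required.
Rule 7: years in business 16 ≤ 17; serves alcohol for on-premises consumption → Operating Authorization not required.
Rule 8: years in business 16 > 12; sells secondhand or consigned goods → Annual Certificate required.
Rule 9: serves alcohol for on-premises consumption → Trade Registration required.
Rule 10: serves alcohol for on-premises consumption; does not offer tattoo or body-art services → Trade Permit not required.
Rule 11: years in business 16 < 17; is a registered nonprofit → New Business Certificate required.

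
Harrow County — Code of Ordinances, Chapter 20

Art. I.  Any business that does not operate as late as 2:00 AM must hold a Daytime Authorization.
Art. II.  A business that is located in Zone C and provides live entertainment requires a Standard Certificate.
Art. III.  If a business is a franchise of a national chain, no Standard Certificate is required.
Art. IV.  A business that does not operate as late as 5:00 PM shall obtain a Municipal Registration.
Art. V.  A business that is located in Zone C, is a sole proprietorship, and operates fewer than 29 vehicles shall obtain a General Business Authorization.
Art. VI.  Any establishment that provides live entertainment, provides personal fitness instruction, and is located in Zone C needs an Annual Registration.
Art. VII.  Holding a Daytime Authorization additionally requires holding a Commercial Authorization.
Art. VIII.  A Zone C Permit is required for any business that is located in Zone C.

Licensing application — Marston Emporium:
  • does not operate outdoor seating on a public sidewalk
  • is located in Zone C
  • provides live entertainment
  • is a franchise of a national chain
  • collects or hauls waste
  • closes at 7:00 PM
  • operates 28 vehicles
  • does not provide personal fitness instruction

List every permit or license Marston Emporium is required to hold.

Art. I. closes 7:00 PM, at/before 2:00 AM → Daytime Authorization required.
Art. II. is located in Zone C; provides live entertainment → Standard Certificate required.
Art. III. is a franchise of a national chain → exempt from Standard Certificate.
Art. IV. closes 7:00 PM, after 5:00 PM → Municipal Registration not required.
Art. V. is located in Zone C; is a franchise of a national chain (not: is a sole proprietorship); vehicles 28 < 29 → General Business Authorization not required.
Art. VI. provides live entertainment; does not provide personal fitness instruction; is located in Zone C → Annual Registration not required.
Art. VII. Daytime Authorization is required → Commercial Authorization also required.
Art. VIII. is located in Zone C → Zone C Permit required.

Commercial Authorization, Daytime Authorization, Zone C Permit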